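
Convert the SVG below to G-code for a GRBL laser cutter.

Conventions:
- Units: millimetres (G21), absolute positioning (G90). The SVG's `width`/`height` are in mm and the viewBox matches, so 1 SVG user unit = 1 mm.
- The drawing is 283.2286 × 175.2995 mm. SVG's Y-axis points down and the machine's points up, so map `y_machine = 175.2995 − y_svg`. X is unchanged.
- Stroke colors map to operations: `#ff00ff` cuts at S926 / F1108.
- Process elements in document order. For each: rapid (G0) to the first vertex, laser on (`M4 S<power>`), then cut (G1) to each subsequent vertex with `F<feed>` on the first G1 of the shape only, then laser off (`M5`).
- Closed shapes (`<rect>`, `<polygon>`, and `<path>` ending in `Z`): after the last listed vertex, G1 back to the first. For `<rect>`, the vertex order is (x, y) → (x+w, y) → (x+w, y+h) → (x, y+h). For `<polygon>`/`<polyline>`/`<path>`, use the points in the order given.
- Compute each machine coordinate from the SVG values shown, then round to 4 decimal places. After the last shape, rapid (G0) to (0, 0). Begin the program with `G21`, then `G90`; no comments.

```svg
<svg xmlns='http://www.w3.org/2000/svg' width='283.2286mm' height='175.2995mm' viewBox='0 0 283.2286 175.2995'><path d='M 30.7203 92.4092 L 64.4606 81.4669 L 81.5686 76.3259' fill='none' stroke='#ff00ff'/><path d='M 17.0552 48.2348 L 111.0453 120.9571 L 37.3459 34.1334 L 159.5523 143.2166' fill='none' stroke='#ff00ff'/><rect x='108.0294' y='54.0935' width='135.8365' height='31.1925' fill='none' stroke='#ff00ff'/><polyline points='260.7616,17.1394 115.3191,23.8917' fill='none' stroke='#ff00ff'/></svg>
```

G21
G90
G0 X30.7203 Y82.8903
M4 S926
G1 X64.4606 Y93.8326 F1108
G1 X81.5686 Y98.9736
M5
G0 X17.0552 Y127.0647
M4 S926
G1 X111.0453 Y54.3424 F1108
G1 X37.3459 Y141.1661
G1 X159.5523 Y32.0829
M5
G0 X108.0294 Y121.2060
M4 S926
G1 X243.8659 Y121.2060 F1108
G1 X243.8659 Y90.0135
G1 X108.0294 Y90.0135
G1 X108.0294 Y121.2060
M5
G0 X260.7616 Y158.1601
M4 S926
G1 X115.3191 Y151.4078 F1108
M5
G0 X0.0000 Y0.0000

Since the viewBox matches the mm dimensions, user units are millimetres directly. The only transform is the Y-flip y_m = 175.2995 − y_svg.

Shape 1 is a open polyline drawn with `<path>`. Its stroke #ff00ff means cut at S926, F1108. After flipping Y the toolpath is (30.7203,82.8903) → (64.4606,93.8326) → (81.5686,98.9736).

Shape 2 is a open polyline drawn with `<path>`. Its stroke #ff00ff means cut at S926, F1108. After flipping Y the toolpath is (17.0552,127.0647) → (111.0453,54.3424) → (37.3459,141.1661) → (159.5523,32.0829).

Shape 3 is a rectangle drawn with `<rect>`. Its stroke #ff00ff means cut at S926, F1108. After flipping Y the toolpath is (108.0294,121.2060) → (243.8659,121.2060) → (243.8659,90.0135) → (108.0294,90.0135) → (108.0294,121.2060), returning to the start.

Shape 4 is a line segment drawn with `<polyline>`. Its stroke #ff00ff means cut at S926, F1108. After flipping Y the toolpath is (260.7616,158.1601) → (115.3191,151.4078).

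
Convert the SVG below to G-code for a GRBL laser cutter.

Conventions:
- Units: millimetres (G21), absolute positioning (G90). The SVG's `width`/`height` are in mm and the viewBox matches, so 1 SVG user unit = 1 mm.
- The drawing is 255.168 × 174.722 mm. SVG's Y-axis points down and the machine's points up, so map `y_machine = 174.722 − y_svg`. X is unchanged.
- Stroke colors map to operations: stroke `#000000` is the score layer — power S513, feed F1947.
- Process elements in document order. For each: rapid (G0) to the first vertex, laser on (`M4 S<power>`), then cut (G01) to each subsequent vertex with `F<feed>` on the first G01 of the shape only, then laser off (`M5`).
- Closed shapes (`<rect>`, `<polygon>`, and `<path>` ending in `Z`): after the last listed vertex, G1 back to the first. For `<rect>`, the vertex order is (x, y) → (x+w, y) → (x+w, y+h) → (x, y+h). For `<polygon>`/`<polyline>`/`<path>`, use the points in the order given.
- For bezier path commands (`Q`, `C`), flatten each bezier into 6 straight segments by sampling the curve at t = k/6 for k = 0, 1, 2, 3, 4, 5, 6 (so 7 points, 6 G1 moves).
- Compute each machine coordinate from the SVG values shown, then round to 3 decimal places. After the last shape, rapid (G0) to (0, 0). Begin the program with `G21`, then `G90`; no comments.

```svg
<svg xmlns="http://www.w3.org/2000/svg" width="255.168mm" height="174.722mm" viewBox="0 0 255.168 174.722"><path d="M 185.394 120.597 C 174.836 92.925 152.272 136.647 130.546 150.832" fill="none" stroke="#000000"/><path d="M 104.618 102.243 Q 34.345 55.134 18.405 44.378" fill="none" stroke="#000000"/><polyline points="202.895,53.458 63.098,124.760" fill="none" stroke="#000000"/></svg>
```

viewBox `0 0 255.168 174.722` with mm width/height → 1 unit = 1 mm. Flip: y_m = 174.722 − y_svg.

**Shape 1** — `<path>` cubic bezier, stroke `#000000` → score (S513, F1947). Control points (SVG): P0=(185.394,120.597), P1=(174.836,92.925), P2=(152.272,136.647), P3=(130.546,150.832); sampled at t=k/6. Machine vertices: (185.394,54.125) → (179.174,62.479) → (171.310,61.737) → (162.158,54.704) → (152.076,44.182) → (141.419,32.977) → (130.546,23.890). Open path.

**Shape 2** — `<path>` quadratic bezier, stroke `#000000` → score (S513, F1947). Control points (SVG): P0=(104.618,102.243), P1=(34.345,55.134), P2=(18.405,44.378); sampled at t=k/6. Machine vertices: (104.618,72.479) → (82.703,87.172) → (63.806,99.846) → (47.928,110.500) → (35.069,119.134) → (25.228,125.749) → (18.405,130.344). Open path.

**Shape 3** — `<polyline>` line segment, stroke `#000000` → score (S513, F1947). Machine vertices: (202.895,121.264) → (63.098,49.962). Open path.

G21
G90
G0 X185.394 Y54.125
M4 S513
G01 X179.174 Y62.479 F1947
G01 X171.310 Y61.737
G01 X162.158 Y54.704
G01 X152.076 Y44.182
G01 X141.419 Y32.977
G01 X130.546 Y23.890
M5
G0 X104.618 Y72.479
M4 S513
G01 X82.703 Y87.172 F1947
G01 X63.806 Y99.846
G01 X47.928 Y110.500
G01 X35.069 Y119.134
G01 X25.228 Y125.749
G01 X18.405 Y130.344
M5
G0 X202.895 Y121.264
M4 S513
G01 X63.098 Y49.962 F1947
M5
G0 X0.000 Y0.000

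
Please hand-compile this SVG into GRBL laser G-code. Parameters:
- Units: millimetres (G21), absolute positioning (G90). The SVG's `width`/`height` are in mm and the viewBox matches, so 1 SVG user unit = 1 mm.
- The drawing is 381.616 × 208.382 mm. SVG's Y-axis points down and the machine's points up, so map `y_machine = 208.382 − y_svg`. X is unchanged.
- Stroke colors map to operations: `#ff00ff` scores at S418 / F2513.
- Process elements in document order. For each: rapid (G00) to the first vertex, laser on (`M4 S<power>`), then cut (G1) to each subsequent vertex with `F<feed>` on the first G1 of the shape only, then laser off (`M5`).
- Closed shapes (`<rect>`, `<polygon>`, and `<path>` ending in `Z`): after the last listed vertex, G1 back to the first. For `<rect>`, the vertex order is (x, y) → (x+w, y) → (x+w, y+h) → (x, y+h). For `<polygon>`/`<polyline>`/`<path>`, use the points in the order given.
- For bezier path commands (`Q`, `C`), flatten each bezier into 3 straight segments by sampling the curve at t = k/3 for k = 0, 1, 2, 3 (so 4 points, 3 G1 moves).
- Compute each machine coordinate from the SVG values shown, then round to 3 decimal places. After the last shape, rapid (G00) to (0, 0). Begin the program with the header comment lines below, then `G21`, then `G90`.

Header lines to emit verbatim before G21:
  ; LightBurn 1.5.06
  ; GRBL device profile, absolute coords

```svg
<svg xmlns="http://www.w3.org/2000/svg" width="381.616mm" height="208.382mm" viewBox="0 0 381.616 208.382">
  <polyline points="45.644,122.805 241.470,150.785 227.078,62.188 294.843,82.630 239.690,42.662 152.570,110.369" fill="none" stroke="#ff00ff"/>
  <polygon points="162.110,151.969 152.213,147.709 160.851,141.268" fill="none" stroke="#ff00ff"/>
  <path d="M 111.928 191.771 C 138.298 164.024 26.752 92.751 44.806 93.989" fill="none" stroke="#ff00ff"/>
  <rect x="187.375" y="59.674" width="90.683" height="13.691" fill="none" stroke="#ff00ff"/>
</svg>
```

; LightBurn 1.5.06
; GRBL device profile, absolute coords
G21
G90
G00 X45.644 Y85.577
M4 S418
G1 X241.470 Y57.597 F2513
G1 X227.078 Y146.194
G1 X294.843 Y125.752
G1 X239.690 Y165.720
G1 X152.570 Y98.013
M5
G00 X162.110 Y56.413
M4 S418
G1 X152.213 Y60.673 F2513
G1 X160.851 Y67.114
G1 X162.110 Y56.413
M5
G00 X111.928 Y16.611
M4 S418
G1 X102.234 Y54.569 F2513
G1 X60.044 Y95.758
G1 X44.806 Y114.393
M5
G00 X187.375 Y148.708
M4 S418
G1 X278.058 Y148.708 F2513
G1 X278.058 Y135.017
G1 X187.375 Y135.017
G1 X187.375 Y148.708
M5
G00 X0.000 Y0.000

1 u = 1 mm; y_m = 208.382 − y.

[1] `<polyline>` open polyline, #ff00ff→score S418 F2513: (45.644,85.577) → (241.470,57.597) → (227.078,146.194) → (294.843,125.752) → (239.690,165.720) → (152.570,98.013)

[2] `<polygon>` regular polygon, #ff00ff→score S418 F2513: (162.110,56.413) → (152.213,60.673) → (160.851,67.114) → (162.110,56.413) (closed)

[3] `<path>` cubic bezier, #ff00ff→score S418 F2513: (111.928,16.611) → (102.234,54.569) → (60.044,95.758) → (44.806,114.393)

[4] `<rect>` rectangle, #ff00ff→score S418 F2513: (187.375,148.708) → (278.058,148.708) → (278.058,135.017) → (187.375,135.017) → (187.375,148.708) (closed)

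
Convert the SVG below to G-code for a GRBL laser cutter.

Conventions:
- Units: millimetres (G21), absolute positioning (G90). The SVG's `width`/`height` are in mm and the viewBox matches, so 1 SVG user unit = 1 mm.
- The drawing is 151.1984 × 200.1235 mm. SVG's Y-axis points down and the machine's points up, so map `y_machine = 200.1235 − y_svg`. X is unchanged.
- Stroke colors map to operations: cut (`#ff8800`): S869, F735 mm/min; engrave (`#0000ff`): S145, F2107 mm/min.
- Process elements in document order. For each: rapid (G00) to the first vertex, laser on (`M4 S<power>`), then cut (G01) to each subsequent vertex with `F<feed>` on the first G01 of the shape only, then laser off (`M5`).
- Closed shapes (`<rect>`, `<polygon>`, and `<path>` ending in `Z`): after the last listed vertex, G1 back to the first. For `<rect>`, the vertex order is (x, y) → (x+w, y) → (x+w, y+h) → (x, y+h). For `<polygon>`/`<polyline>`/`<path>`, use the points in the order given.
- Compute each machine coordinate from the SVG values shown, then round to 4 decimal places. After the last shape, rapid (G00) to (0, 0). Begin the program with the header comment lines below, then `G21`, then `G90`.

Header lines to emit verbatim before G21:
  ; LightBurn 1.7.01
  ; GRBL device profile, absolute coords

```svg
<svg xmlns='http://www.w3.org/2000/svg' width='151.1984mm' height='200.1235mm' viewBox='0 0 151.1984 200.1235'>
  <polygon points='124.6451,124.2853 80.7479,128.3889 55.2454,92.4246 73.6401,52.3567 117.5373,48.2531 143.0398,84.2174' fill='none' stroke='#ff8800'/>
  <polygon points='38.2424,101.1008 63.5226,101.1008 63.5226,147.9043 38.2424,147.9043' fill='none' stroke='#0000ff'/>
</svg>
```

; LightBurn 1.7.01
; GRBL device profile, absolute coords
G21
G90
G00 X124.6451 Y75.8382
M4 S869
G01 X80.7479 Y71.7346 F735
G01 X55.2454 Y107.6989
G01 X73.6401 Y147.7668
G01 X117.5373 Y151.8704
G01 X143.0398 Y115.9061
G01 X124.6451 Y75.8382
M5
G00 X38.2424 Y99.0227
M4 S145
G01 X63.5226 Y99.0227 F2107
G01 X63.5226 Y52.2192
G01 X38.2424 Y52.2192
G01 X38.2424 Y99.0227
M5
G00 X0.0000 Y0.0000

1 u = 1 mm; y_m = 200.1235 − y.

[1] `<polygon>` regular polygon, #ff8800→cut S869 F735: (124.6451,75.8382) → (80.7479,71.7346) → (55.2454,107.6989) → (73.6401,147.7668) → (117.5373,151.8704) → (143.0398,115.9061) → (124.6451,75.8382) (closed)

[2] `<polygon>` rectangle, #0000ff→engrave S145 F2107: (38.2424,99.0227) → (63.5226,99.0227) → (63.5226,52.2192) → (38.2424,52.2192) → (38.2424,99.0227) (closed)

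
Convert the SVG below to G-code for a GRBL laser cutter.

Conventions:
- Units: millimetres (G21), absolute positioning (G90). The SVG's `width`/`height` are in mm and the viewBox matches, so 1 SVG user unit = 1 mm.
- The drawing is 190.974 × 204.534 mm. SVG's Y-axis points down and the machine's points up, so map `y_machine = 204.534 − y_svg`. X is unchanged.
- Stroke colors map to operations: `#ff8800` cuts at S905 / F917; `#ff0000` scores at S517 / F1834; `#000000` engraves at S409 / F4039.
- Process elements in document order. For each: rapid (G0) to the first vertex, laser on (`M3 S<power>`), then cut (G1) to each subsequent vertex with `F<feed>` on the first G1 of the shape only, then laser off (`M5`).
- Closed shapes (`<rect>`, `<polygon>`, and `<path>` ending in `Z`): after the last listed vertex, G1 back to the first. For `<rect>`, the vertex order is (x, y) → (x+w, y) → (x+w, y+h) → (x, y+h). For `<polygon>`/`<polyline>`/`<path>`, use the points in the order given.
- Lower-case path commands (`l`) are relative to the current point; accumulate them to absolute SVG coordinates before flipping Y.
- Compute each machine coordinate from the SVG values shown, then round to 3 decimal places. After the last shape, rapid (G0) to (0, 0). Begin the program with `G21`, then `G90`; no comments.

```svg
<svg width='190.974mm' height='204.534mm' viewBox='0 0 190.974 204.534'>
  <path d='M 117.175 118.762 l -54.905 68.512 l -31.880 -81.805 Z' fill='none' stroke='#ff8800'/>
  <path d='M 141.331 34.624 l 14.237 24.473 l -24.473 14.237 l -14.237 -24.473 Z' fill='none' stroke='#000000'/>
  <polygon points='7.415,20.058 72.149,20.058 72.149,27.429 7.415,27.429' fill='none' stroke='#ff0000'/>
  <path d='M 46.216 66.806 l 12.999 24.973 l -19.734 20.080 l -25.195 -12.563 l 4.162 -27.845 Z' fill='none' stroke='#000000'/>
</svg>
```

Since the viewBox matches the mm dimensions, user units are millimetres directly. The only transform is the Y-flip y_m = 204.534 − y_svg.

Shape 1 is a regular polygon drawn with `<path>`. Its stroke #ff8800 means cut at S905, F917. After flipping Y the toolpath is (117.175,85.772) → (62.270,17.260) → (30.390,99.065) → (117.175,85.772), returning to the start.

Shape 2 is a regular polygon drawn with `<path>`. Its stroke #000000 means engrave at S409, F4039. After flipping Y the toolpath is (141.331,169.910) → (155.568,145.437) → (131.095,131.200) → (116.858,155.673) → (141.331,169.910), returning to the start.

Shape 3 is a rectangle drawn with `<polygon>`. Its stroke #ff0000 means score at S517, F1834. After flipping Y the toolpath is (7.415,184.476) → (72.149,184.476) → (72.149,177.105) → (7.415,177.105) → (7.415,184.476), returning to the start.

Shape 4 is a regular polygon drawn with `<path>`. Its stroke #000000 means engrave at S409, F4039. After flipping Y the toolpath is (46.216,137.728) → (59.215,112.755) → (39.481,92.675) → (14.286,105.238) → (18.448,133.083) → (46.216,137.728), returning to the start.

G21
G90
G0 X117.175 Y85.772
M3 S905
G1 X62.270 Y17.260 F917
G1 X30.390 Y99.065
G1 X117.175 Y85.772
M5
G0 X141.331 Y169.910
M3 S409
G1 X155.568 Y145.437 F4039
G1 X131.095 Y131.200
G1 X116.858 Y155.673
G1 X141.331 Y169.910
M5
G0 X7.415 Y184.476
M3 S517
G1 X72.149 Y184.476 F1834
G1 X72.149 Y177.105
G1 X7.415 Y177.105
G1 X7.415 Y184.476
M5
G0 X46.216 Y137.728
M3 S409
G1 X59.215 Y112.755 F4039
G1 X39.481 Y92.675
G1 X14.286 Y105.238
G1 X18.448 Y133.083
G1 X46.216 Y137.728
M5
G0 X0.000 Y0.000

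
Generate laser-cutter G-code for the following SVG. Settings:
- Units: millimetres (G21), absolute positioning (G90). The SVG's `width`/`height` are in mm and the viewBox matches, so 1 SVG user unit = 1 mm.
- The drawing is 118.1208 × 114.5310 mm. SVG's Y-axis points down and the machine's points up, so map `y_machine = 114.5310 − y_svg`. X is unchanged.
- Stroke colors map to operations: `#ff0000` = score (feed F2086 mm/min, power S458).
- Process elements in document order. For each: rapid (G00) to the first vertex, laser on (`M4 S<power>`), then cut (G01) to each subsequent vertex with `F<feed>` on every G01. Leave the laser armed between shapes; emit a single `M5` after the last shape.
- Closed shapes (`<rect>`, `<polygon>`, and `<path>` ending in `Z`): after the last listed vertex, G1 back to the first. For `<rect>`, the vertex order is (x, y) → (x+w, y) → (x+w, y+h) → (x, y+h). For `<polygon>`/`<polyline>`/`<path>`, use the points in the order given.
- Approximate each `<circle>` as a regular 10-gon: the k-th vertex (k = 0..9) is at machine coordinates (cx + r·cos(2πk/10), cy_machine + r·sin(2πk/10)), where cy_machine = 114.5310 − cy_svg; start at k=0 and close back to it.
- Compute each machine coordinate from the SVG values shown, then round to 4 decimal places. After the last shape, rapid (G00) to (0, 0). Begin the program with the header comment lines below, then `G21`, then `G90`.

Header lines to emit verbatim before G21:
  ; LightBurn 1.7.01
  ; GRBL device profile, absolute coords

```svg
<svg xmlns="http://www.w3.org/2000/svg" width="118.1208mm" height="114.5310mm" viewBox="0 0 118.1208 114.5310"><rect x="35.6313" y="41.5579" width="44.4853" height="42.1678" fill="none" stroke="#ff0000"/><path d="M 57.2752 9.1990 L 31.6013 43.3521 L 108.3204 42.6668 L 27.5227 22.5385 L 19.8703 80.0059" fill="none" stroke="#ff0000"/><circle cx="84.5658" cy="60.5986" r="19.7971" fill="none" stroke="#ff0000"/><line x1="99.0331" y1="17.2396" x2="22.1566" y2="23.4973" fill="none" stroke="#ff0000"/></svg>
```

1 u = 1 mm; y_m = 114.5310 − y.

[1] `<rect>` rectangle, #ff0000→score S458 F2086: (35.6313,72.9731) → (80.1166,72.9731) → (80.1166,30.8053) → (35.6313,30.8053) → (35.6313,72.9731) (closed)

[2] `<path>` open polyline, #ff0000→score S458 F2086: (57.2752,105.3320) → (31.6013,71.1789) → (108.3204,71.8642) → (27.5227,91.9925) → (19.8703,34.5251)

[3] `<circle>` circle, #ff0000→score S458 F2086: (104.3629,53.9324) → (100.5820,65.5688) → (90.6834,72.7606) → (78.4482,72.7606) → (68.5496,65.5688) → (64.7687,53.9324) → (68.5496,42.2960) → (78.4482,35.1042) → (90.6834,35.1042) → (100.5820,42.2960) → (104.3629,53.9324) (closed)

[4] `<line>` line segment, #ff0000→score S458 F2086: (99.0331,97.2914) → (22.1566,91.0337)

; LightBurn 1.7.01
; GRBL device profile, absolute coords
G21
G90
G00 X35.6313 Y72.9731
M4 S458
G01 X80.1166 Y72.9731 F2086
G01 X80.1166 Y30.8053 F2086
G01 X35.6313 Y30.8053 F2086
G01 X35.6313 Y72.9731 F2086
G00 X57.2752 Y105.3320
M4 S458
G01 X31.6013 Y71.1789 F2086
G01 X108.3204 Y71.8642 F2086
G01 X27.5227 Y91.9925 F2086
G01 X19.8703 Y34.5251 F2086
G00 X104.3629 Y53.9324
M4 S458
G01 X100.5820 Y65.5688 F2086
G01 X90.6834 Y72.7606 F2086
G01 X78.4482 Y72.7606 F2086
G01 X68.5496 Y65.5688 F2086
G01 X64.7687 Y53.9324 F2086
G01 X68.5496 Y42.2960 F2086
G01 X78.4482 Y35.1042 F2086
G01 X90.6834 Y35.1042 F2086
G01 X100.5820 Y42.2960 F2086
G01 X104.3629 Y53.9324 F2086
G00 X99.0331 Y97.2914
M4 S458
G01 X22.1566 Y91.0337 F2086
M5
G00 X0.0000 Y0.0000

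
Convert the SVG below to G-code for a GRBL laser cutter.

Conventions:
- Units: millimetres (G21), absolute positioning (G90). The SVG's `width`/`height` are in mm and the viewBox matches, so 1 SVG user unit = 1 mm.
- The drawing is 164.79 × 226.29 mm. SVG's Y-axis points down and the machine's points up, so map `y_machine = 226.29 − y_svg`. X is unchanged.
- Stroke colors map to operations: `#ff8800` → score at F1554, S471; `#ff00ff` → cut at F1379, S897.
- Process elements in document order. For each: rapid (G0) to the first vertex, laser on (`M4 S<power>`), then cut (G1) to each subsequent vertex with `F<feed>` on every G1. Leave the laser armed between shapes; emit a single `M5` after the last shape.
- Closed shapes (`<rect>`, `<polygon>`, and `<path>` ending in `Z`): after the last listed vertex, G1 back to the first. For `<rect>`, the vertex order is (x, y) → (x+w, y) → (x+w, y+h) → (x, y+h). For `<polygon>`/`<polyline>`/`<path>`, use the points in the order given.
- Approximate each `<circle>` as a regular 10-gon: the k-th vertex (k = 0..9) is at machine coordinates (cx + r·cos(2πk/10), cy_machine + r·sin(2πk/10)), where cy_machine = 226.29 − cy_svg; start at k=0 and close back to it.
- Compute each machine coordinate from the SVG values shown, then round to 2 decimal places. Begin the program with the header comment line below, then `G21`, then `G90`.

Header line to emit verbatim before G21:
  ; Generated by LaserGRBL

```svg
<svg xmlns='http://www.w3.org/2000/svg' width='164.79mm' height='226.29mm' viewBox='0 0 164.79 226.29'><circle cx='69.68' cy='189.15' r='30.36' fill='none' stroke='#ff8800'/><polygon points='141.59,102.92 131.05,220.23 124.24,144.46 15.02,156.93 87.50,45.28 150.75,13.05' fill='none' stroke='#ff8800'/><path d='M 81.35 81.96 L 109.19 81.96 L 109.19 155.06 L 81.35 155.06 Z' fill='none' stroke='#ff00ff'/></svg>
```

Since the viewBox matches the mm dimensions, user units are millimetres directly. The only transform is the Y-flip y_m = 226.29 − y_svg.

Shape 1 is a circle drawn with `<circle>`. Its stroke #ff8800 means score at S471, F1554. After flipping Y the toolpath is (100.04,37.14) → (94.24,54.99) → (79.06,66.01) → (60.30,66.01) → (45.12,54.99) → (39.32,37.14) → (45.12,19.29) → (60.30,8.27) → (79.06,8.27) → (94.24,19.29) → (100.04,37.14), returning to the start.

Shape 2 is a closed polygon drawn with `<polygon>`. Its stroke #ff8800 means score at S471, F1554. After flipping Y the toolpath is (141.59,123.37) → (131.05,6.06) → (124.24,81.83) → (15.02,69.36) → (87.50,181.01) → (150.75,213.24) → (141.59,123.37), returning to the start.

Shape 3 is a rectangle drawn with `<path>`. Its stroke #ff00ff means cut at S897, F1379. After flipping Y the toolpath is (81.35,144.33) → (109.19,144.33) → (109.19,71.23) → (81.35,71.23) → (81.35,144.33), returning to the start.

; Generated by LaserGRBL
G21
G90
G0 X100.04 Y37.14
M4 S471
G1 X94.24 Y54.99 F1554
G1 X79.06 Y66.01 F1554
G1 X60.30 Y66.01 F1554
G1 X45.12 Y54.99 F1554
G1 X39.32 Y37.14 F1554
G1 X45.12 Y19.29 F1554
G1 X60.30 Y8.27 F1554
G1 X79.06 Y8.27 F1554
G1 X94.24 Y19.29 F1554
G1 X100.04 Y37.14 F1554
G0 X141.59 Y123.37
M4 S471
G1 X131.05 Y6.06 F1554
G1 X124.24 Y81.83 F1554
G1 X15.02 Y69.36 F1554
G1 X87.50 Y181.01 F1554
G1 X150.75 Y213.24 F1554
G1 X141.59 Y123.37 F1554
G0 X81.35 Y144.33
M4 S897
G1 X109.19 Y144.33 F1379
G1 X109.19 Y71.23 F1379
G1 X81.35 Y71.23 F1379
G1 X81.35 Y144.33 F1379
M5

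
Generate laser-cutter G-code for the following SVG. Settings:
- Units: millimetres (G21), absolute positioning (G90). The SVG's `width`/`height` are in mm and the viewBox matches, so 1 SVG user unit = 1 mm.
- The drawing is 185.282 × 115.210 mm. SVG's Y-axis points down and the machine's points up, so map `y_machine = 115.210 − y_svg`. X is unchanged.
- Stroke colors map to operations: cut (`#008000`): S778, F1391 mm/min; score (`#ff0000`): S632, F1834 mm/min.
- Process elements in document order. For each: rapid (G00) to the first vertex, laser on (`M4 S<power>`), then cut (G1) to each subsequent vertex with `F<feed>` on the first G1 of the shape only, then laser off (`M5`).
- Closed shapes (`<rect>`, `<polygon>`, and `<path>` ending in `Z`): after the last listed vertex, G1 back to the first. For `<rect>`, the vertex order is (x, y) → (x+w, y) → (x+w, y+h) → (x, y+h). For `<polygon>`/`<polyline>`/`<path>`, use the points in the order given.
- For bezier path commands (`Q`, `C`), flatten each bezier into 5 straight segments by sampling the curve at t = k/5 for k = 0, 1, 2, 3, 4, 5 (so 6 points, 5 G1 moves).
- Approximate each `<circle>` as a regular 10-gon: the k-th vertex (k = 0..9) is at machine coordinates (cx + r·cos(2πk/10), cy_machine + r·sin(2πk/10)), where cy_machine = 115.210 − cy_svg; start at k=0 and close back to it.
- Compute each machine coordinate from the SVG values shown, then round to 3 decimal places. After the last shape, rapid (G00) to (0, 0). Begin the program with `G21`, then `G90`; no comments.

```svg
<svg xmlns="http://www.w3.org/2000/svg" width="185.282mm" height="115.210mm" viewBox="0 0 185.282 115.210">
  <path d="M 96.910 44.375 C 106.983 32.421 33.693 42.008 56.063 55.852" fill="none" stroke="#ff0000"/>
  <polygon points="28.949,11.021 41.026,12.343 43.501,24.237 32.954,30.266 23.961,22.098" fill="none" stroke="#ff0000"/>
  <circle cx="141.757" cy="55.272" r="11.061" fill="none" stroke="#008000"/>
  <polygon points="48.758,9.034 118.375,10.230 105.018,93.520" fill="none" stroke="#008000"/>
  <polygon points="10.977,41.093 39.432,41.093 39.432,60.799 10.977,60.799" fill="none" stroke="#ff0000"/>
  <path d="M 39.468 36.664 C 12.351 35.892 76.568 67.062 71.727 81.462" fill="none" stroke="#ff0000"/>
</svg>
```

G21
G90
G00 X96.910 Y70.835
M4 S632
G1 X94.382 Y75.561 F1834
G1 X80.441 Y75.946
G1 X63.678 Y72.821
G1 X52.688 Y67.015
G1 X56.063 Y59.358
M5
G00 X28.949 Y104.189
M4 S632
G1 X41.026 Y102.867 F1834
G1 X43.501 Y90.973
G1 X32.954 Y84.944
G1 X23.961 Y93.112
G1 X28.949 Y104.189
M5
G00 X152.818 Y59.938
M4 S778
G1 X150.706 Y66.439 F1391
G1 X145.175 Y70.458
G1 X138.339 Y70.458
G1 X132.808 Y66.439
G1 X130.696 Y59.938
G1 X132.808 Y53.437
G1 X138.339 Y49.418
G1 X145.175 Y49.418
G1 X150.706 Y53.437
G1 X152.818 Y59.938
M5
G00 X48.758 Y106.176
M4 S778
G1 X118.375 Y104.980 F1391
G1 X105.018 Y21.690
G1 X48.758 Y106.176
M5
G00 X10.977 Y74.117
M4 S632
G1 X39.432 Y74.117 F1834
G1 X39.432 Y54.411
G1 X10.977 Y54.411
G1 X10.977 Y74.117
M5
G00 X39.468 Y78.546
M4 S632
G1 X32.875 Y75.566 F1834
G1 X40.503 Y67.258
G1 X54.653 Y55.960
G1 X67.628 Y44.011
G1 X71.727 Y33.748
M5
G00 X0.000 Y0.000

1 u = 1 mm; y_m = 115.210 − y.

[1] `<path>` cubic bezier, #ff0000→score S632 F1834: (96.910,70.835) → (94.382,75.561) → (80.441,75.946) → (63.678,72.821) → (52.688,67.015) → (56.063,59.358)

[2] `<polygon>` regular polygon, #ff0000→score S632 F1834: (28.949,104.189) → (41.026,102.867) → (43.501,90.973) → (32.954,84.944) → (23.961,93.112) → (28.949,104.189) (closed)

[3] `<circle>` circle, #008000→cut S778 F1391: (152.818,59.938) → (150.706,66.439) → (145.175,70.458) → (138.339,70.458) → (132.808,66.439) → (130.696,59.938) → (132.808,53.437) → (138.339,49.418) → (145.175,49.418) → (150.706,53.437) → (152.818,59.938) (closed)

[4] `<polygon>` closed polygon, #008000→cut S778 F1391: (48.758,106.176) → (118.375,104.980) → (105.018,21.690) → (48.758,106.176) (closed)

[5] `<polygon>` rectangle, #ff0000→score S632 F1834: (10.977,74.117) → (39.432,74.117) → (39.432,54.411) → (10.977,54.411) → (10.977,74.117) (closed)

[6] `<path>` cubic bezier, #ff0000→score S632 F1834: (39.468,78.546) → (32.875,75.566) → (40.503,67.258) → (54.653,55.960) → (67.628,44.011) → (71.727,33.748)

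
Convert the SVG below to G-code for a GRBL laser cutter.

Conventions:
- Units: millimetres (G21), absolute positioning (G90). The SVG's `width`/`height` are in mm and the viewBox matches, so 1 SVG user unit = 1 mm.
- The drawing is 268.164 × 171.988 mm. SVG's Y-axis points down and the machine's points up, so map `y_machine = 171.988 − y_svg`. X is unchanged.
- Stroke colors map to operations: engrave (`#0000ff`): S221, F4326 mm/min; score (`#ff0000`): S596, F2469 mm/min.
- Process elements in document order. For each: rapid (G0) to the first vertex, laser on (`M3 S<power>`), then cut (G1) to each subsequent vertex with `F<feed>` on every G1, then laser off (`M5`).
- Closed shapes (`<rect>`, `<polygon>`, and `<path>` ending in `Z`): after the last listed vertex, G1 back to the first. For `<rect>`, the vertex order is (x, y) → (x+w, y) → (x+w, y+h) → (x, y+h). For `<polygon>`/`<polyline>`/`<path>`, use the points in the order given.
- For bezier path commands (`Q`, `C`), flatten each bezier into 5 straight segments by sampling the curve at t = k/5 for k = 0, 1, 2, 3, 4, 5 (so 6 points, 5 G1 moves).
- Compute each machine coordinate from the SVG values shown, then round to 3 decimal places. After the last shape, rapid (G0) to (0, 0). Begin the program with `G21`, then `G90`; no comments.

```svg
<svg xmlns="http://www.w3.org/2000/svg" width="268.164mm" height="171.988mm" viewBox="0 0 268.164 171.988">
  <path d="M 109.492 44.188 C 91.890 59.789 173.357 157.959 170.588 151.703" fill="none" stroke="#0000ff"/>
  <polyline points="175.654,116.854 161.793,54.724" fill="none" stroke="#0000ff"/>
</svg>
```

G21
G90
G0 X109.492 Y127.800
M3 S221
G1 X109.353 Y110.027 F4326
G1 X124.191 Y81.413 F4326
G1 X145.209 Y50.935 F4326
G1 X163.608 Y27.567 F4326
G1 X170.588 Y20.285 F4326
M5
G0 X175.654 Y55.134
M3 S221
G1 X161.793 Y117.264 F4326
M5
G0 X0.000 Y0.000

1 u = 1 mm; y_m = 171.988 − y.

[1] `<path>` cubic bezier, #0000ff→engrave S221 F4326: (109.492,127.800) → (109.353,110.027) → (124.191,81.413) → (145.209,50.935) → (163.608,27.567) → (170.588,20.285)

[2] `<polyline>` line segment, #0000ff→engrave S221 F4326: (175.654,55.134) → (161.793,117.264)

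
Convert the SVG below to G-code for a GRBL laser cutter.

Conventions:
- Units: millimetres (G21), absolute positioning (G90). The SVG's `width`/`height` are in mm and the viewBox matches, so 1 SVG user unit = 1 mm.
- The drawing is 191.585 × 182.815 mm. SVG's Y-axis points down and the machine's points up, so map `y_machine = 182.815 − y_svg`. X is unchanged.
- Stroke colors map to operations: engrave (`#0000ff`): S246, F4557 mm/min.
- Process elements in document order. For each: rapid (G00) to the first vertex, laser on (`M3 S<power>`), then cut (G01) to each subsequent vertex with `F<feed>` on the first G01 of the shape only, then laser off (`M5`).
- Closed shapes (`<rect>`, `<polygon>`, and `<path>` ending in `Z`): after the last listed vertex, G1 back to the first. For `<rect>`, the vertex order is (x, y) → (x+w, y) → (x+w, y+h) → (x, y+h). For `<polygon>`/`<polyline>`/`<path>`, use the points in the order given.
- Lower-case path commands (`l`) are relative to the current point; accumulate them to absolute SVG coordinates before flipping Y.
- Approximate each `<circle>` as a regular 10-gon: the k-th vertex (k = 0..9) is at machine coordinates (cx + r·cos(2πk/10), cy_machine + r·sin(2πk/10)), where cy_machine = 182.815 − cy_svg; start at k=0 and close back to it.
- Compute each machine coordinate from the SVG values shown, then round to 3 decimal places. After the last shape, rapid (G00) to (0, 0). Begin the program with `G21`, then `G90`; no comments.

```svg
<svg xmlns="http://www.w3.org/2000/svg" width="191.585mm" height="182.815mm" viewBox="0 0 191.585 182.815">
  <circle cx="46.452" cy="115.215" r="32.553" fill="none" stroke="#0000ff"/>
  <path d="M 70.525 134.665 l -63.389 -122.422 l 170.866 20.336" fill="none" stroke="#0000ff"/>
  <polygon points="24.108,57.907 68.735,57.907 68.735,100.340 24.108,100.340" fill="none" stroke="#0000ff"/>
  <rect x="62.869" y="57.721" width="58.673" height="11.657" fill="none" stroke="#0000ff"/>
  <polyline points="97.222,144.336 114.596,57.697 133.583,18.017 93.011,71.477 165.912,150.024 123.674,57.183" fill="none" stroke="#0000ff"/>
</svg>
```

G21
G90
G00 X79.005 Y67.600
M3 S246
G01 X72.788 Y86.734 F4557
G01 X56.511 Y98.560
G01 X36.393 Y98.560
G01 X20.116 Y86.734
G01 X13.899 Y67.600
G01 X20.116 Y48.466
G01 X36.393 Y36.640
G01 X56.511 Y36.640
G01 X72.788 Y48.466
G01 X79.005 Y67.600
M5
G00 X70.525 Y48.150
M3 S246
G01 X7.136 Y170.572 F4557
G01 X178.002 Y150.236
M5
G00 X24.108 Y124.908
M3 S246
G01 X68.735 Y124.908 F4557
G01 X68.735 Y82.475
G01 X24.108 Y82.475
G01 X24.108 Y124.908
M5
G00 X62.869 Y125.094
M3 S246
G01 X121.542 Y125.094 F4557
G01 X121.542 Y113.437
G01 X62.869 Y113.437
G01 X62.869 Y125.094
M5
G00 X97.222 Y38.479
M3 S246
G01 X114.596 Y125.118 F4557
G01 X133.583 Y164.798
G01 X93.011 Y111.338
G01 X165.912 Y32.791
G01 X123.674 Y125.632
M5
G00 X0.000 Y0.000

viewBox `0 0 191.585 182.815` with mm width/height → 1 unit = 1 mm. Flip: y_m = 182.815 − y_svg.

**Shape 1** — `<circle>` circle, stroke `#0000ff` → engrave (S246, F4557). Machine vertices: (79.005,67.600) → (72.788,86.734) → (56.511,98.560) → (36.393,98.560) → (20.116,86.734) → (13.899,67.600) → (20.116,48.466) → (36.393,36.640) → (56.511,36.640) → (72.788,48.466) → (79.005,67.600). Closed: final G1 returns to the first vertex.

**Shape 2** — `<path>` open polyline, stroke `#0000ff` → engrave (S246, F4557). Machine vertices: (70.525,48.150) → (7.136,170.572) → (178.002,150.236). Open path.

**Shape 3** — `<polygon>` rectangle, stroke `#0000ff` → engrave (S246, F4557). Machine vertices: (24.108,124.908) → (68.735,124.908) → (68.735,82.475) → (24.108,82.475) → (24.108,124.908). Closed: final G1 returns to the first vertex.

**Shape 4** — `<rect>` rectangle, stroke `#0000ff` → engrave (S246, F4557). Machine vertices: (62.869,125.094) → (121.542,125.094) → (121.542,113.437) → (62.869,113.437) → (62.869,125.094). Closed: final G1 returns to the first vertex.

**Shape 5** — `<polyline>` open polyline, stroke `#0000ff` → engrave (S246, F4557). Machine vertices: (97.222,38.479) → (114.596,125.118) → (133.583,164.798) → (93.011,111.338) → (165.912,32.791) → (123.674,125.632). Open path.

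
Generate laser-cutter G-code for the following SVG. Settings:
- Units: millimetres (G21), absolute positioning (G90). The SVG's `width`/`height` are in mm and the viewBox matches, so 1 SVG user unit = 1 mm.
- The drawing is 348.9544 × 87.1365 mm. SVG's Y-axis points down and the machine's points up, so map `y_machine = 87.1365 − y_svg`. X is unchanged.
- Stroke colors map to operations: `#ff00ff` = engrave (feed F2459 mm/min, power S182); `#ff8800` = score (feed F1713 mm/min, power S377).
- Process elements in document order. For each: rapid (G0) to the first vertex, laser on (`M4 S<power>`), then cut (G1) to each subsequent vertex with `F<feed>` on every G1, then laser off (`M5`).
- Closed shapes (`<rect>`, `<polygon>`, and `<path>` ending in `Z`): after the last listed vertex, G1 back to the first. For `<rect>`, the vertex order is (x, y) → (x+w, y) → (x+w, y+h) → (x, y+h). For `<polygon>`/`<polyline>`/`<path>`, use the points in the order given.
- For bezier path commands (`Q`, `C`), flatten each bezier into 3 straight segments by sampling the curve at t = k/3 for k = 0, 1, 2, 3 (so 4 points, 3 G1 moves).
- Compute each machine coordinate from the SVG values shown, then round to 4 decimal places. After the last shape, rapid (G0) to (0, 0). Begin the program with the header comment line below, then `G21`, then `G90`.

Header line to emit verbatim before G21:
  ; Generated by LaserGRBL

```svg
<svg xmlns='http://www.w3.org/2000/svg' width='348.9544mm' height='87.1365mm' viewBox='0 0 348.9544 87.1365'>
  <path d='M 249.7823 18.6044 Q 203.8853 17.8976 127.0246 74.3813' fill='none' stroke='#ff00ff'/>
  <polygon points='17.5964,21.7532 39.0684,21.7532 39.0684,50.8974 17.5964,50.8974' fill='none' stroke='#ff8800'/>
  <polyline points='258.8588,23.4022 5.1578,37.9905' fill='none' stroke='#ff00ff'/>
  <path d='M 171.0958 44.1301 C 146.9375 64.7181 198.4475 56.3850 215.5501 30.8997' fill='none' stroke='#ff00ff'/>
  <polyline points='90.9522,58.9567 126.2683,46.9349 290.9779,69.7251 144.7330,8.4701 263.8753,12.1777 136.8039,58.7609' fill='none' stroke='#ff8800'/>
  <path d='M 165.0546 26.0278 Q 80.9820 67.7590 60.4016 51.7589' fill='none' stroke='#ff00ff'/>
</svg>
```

; Generated by LaserGRBL
G21
G90
G0 X249.7823 Y68.5321
M4 S182
G1 X215.7439 Y62.6488 F2459
G1 X174.8247 Y44.0565 F2459
G1 X127.0246 Y12.7552 F2459
M5
G0 X17.5964 Y65.3833
M4 S377
G1 X39.0684 Y65.3833 F1713
G1 X39.0684 Y36.2391 F1713
G1 X17.5964 Y36.2391 F1713
G1 X17.5964 Y65.3833 F1713
M5
G0 X258.8588 Y63.7343
M4 S182
G1 X5.1578 Y49.1460 F2459
M5
G0 X171.0958 Y43.0064
M4 S182
G1 X168.0834 Y31.6229 F2459
G1 X191.0552 Y36.9048 F2459
G1 X215.5501 Y56.2368 F2459
M5
G0 X90.9522 Y28.1798
M4 S377
G1 X126.2683 Y40.2016 F1713
G1 X290.9779 Y17.4114 F1713
G1 X144.7330 Y78.6664 F1713
G1 X263.8753 Y74.9588 F1713
G1 X136.8039 Y28.3756 F1713
M5
G0 X165.0546 Y61.1087
M4 S182
G1 X116.0609 Y39.7025 F2459
G1 X81.1766 Y31.1255 F2459
G1 X60.4016 Y35.3776 F2459
M5
G0 X0.0000 Y0.0000

viewBox `0 0 348.9544 87.1365` with mm width/height → 1 unit = 1 mm. Flip: y_m = 87.1365 − y_svg.

**Shape 1** — `<path>` quadratic bezier, stroke `#ff00ff` → engrave (S182, F2459). Control points (SVG): P0=(249.7823,18.6044), P1=(203.8853,17.8976), P2=(127.0246,74.3813); sampled at t=k/3. Machine vertices: (249.7823,68.5321) → (215.7439,62.6488) → (174.8247,44.0565) → (127.0246,12.7552). Open path.

**Shape 2** — `<polygon>` rectangle, stroke `#ff8800` → score (S377, F1713). Machine vertices: (17.5964,65.3833) → (39.0684,65.3833) → (39.0684,36.2391) → (17.5964,36.2391) → (17.5964,65.3833). Closed: final G1 returns to the first vertex.

**Shape 3** — `<polyline>` line segment, stroke `#ff00ff` → engrave (S182, F2459). Machine vertices: (258.8588,63.7343) → (5.1578,49.1460). Open path.

**Shape 4** — `<path>` cubic bezier, stroke `#ff00ff` → engrave (S182, F2459). Control points (SVG): P0=(171.0958,44.1301), P1=(146.9375,64.7181), P2=(198.4475,56.3850), P3=(215.5501,30.8997); sampled at t=k/3. Machine vertices: (171.0958,43.0064) → (168.0834,31.6229) → (191.0552,36.9048) → (215.5501,56.2368). Open path.

**Shape 5** — `<polyline>` open polyline, stroke `#ff8800` → score (S377, F1713). Machine vertices: (90.9522,28.1798) → (126.2683,40.2016) → (290.9779,17.4114) → (144.7330,78.6664) → (263.8753,74.9588) → (136.8039,28.3756). Open path.

**Shape 6** — `<path>` quadratic bezier, stroke `#ff00ff` → engrave (S182, F2459). Control points (SVG): P0=(165.0546,26.0278), P1=(80.9820,67.7590), P2=(60.4016,51.7589); sampled at t=k/3. Machine vertices: (165.0546,61.1087) → (116.0609,39.7025) → (81.1766,31.1255) → (60.4016,35.3776). Open path.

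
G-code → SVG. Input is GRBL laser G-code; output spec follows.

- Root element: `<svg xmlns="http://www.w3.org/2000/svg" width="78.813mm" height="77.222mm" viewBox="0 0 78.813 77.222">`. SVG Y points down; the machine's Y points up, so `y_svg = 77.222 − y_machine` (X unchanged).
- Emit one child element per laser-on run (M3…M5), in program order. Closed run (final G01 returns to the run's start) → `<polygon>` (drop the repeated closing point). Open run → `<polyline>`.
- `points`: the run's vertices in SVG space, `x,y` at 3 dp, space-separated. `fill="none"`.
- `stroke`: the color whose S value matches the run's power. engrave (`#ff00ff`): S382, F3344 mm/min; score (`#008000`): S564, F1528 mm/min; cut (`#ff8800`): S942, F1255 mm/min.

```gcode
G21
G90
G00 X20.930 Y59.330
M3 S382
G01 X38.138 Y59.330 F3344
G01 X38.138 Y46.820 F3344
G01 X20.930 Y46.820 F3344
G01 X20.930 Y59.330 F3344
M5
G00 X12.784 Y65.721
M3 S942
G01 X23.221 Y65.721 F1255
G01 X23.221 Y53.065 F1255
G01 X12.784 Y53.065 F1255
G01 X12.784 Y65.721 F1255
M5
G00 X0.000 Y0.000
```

<svg xmlns="http://www.w3.org/2000/svg" width="78.813mm" height="77.222mm" viewBox="0 0 78.813 77.222">
  <polygon points="20.930,17.892 38.138,17.892 38.138,30.402 20.930,30.402" fill="none" stroke="#ff00ff"/>
  <polygon points="12.784,11.501 23.221,11.501 23.221,24.157 12.784,24.157" fill="none" stroke="#ff8800"/>
</svg>

Each laser-on run becomes one SVG element. Flip Y back into SVG space with y_svg = 77.222 − y_machine.

Run 1: power S382 maps to stroke `#ff00ff` (engrave). The run returns to its start, so emit a `<polygon>` with points (Y-flipped): 20.930,17.892 38.138,17.892 38.138,30.402 20.930,30.402.

Run 2: power S942 maps to stroke `#ff8800` (cut). The run returns to its start, so emit a `<polygon>` with points (Y-flipped): 12.784,11.501 23.221,11.501 23.221,24.157 12.784,24.157.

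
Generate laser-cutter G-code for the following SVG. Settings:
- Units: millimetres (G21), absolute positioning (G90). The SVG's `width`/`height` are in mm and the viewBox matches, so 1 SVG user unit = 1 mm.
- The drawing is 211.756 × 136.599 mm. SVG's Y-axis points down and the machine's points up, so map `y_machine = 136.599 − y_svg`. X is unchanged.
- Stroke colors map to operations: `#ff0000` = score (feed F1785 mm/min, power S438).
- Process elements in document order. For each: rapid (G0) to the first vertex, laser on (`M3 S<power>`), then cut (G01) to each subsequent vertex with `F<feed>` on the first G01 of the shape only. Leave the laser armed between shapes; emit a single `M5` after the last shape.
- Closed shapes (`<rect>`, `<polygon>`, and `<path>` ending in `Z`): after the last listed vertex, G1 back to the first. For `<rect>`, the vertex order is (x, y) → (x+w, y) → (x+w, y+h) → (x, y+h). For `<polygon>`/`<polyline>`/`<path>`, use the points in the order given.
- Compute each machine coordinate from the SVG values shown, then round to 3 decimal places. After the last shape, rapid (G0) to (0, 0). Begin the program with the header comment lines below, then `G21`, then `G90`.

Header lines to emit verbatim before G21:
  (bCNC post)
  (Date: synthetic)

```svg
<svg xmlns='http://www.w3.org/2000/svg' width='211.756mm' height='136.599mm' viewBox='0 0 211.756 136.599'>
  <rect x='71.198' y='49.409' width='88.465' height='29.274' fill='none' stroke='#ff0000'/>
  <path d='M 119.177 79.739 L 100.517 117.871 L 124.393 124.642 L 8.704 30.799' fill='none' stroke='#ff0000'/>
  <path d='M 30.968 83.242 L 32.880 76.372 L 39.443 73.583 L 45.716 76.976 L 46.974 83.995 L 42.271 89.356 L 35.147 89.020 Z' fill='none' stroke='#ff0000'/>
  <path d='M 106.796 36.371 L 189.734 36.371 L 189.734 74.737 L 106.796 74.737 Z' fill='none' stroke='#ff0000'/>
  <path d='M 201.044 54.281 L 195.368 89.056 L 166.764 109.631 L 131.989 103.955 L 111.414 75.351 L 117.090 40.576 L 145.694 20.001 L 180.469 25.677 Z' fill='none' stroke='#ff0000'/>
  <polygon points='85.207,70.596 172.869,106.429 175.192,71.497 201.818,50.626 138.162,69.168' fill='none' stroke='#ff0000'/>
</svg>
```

Since the viewBox matches the mm dimensions, user units are millimetres directly. The only transform is the Y-flip y_m = 136.599 − y_svg.

Shape 1 is a rectangle drawn with `<rect>`. Its stroke #ff0000 means score at S438, F1785. After flipping Y the toolpath is (71.198,87.190) → (159.663,87.190) → (159.663,57.916) → (71.198,57.916) → (71.198,87.190), returning to the start.

Shape 2 is a open polyline drawn with `<path>`. Its stroke #ff0000 means score at S438, F1785. After flipping Y the toolpath is (119.177,56.860) → (100.517,18.728) → (124.393,11.957) → (8.704,105.800).

Shape 3 is a regular polygon drawn with `<path>`. Its stroke #ff0000 means score at S438, F1785. After flipping Y the toolpath is (30.968,53.357) → (32.880,60.227) → (39.443,63.016) → (45.716,59.623) → (46.974,52.604) → (42.271,47.243) → (35.147,47.579) → (30.968,53.357), returning to the start.

Shape 4 is a rectangle drawn with `<path>`. Its stroke #ff0000 means score at S438, F1785. After flipping Y the toolpath is (106.796,100.228) → (189.734,100.228) → (189.734,61.862) → (106.796,61.862) → (106.796,100.228), returning to the start.

Shape 5 is a regular polygon drawn with `<path>`. Its stroke #ff0000 means score at S438, F1785. After flipping Y the toolpath is (201.044,82.318) → (195.368,47.543) → (166.764,26.968) → (131.989,32.644) → (111.414,61.248) → (117.090,96.023) → (145.694,116.598) → (180.469,110.922) → (201.044,82.318), returning to the start.

Shape 6 is a closed polygon drawn with `<polygon>`. Its stroke #ff0000 means score at S438, F1785. After flipping Y the toolpath is (85.207,66.003) → (172.869,30.170) → (175.192,65.102) → (201.818,85.973) → (138.162,67.431) → (85.207,66.003), returning to the start.

(bCNC post)
(Date: synthetic)
G21
G90
G0 X71.198 Y87.190
M3 S438
G01 X159.663 Y87.190 F1785
G01 X159.663 Y57.916
G01 X71.198 Y57.916
G01 X71.198 Y87.190
G0 X119.177 Y56.860
M3 S438
G01 X100.517 Y18.728 F1785
G01 X124.393 Y11.957
G01 X8.704 Y105.800
G0 X30.968 Y53.357
M3 S438
G01 X32.880 Y60.227 F1785
G01 X39.443 Y63.016
G01 X45.716 Y59.623
G01 X46.974 Y52.604
G01 X42.271 Y47.243
G01 X35.147 Y47.579
G01 X30.968 Y53.357
G0 X106.796 Y100.228
M3 S438
G01 X189.734 Y100.228 F1785
G01 X189.734 Y61.862
G01 X106.796 Y61.862
G01 X106.796 Y100.228
G0 X201.044 Y82.318
M3 S438
G01 X195.368 Y47.543 F1785
G01 X166.764 Y26.968
G01 X131.989 Y32.644
G01 X111.414 Y61.248
G01 X117.090 Y96.023
G01 X145.694 Y116.598
G01 X180.469 Y110.922
G01 X201.044 Y82.318
G0 X85.207 Y66.003
M3 S438
G01 X172.869 Y30.170 F1785
G01 X175.192 Y65.102
G01 X201.818 Y85.973
G01 X138.162 Y67.431
G01 X85.207 Y66.003
M5
G0 X0.000 Y0.000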